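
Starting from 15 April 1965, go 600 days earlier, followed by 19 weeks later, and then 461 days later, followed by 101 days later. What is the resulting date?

July 19, 1965

Going back 600 days from April 15, 1965:
Going back 15 days from April 15, 1965 reaches the end of the previous month; 600 − 15 = 585 left.
March 1965 has 31 days: 585 − 31 = 554 left.
February 1965 has 28 days (1965 is not a leap year): 554 − 28 = 526 left.
January 1965 has 31 days: 526 − 31 = 495 left.
December 1964 has 31 days: 495 − 31 = 464 left.
November 1964 has 30 days: 464 − 30 = 434 left.
October 1964 has 31 days: 434 − 31 = 403 left.
September 1964 has 30 days: 403 − 30 = 373 left.
August 1964 has 31 days: 373 − 31 = 342 left.
July 1964 has 31 days: 342 − 31 = 311 left.
June 1964 has 30 days: 311 − 30 = 281 left.
May 1964 has 31 days: 281 − 31 = 250 left.
April 1964 has 30 days: 250 − 30 = 220 left.
March 1964 has 31 days: 220 − 31 = 189 left.
February 1964 has 29 days (1964 is a leap year): 189 − 29 = 160 left.
January 1964 has 31 days: 160 − 31 = 129 left.
December 1963 has 31 days: 129 − 31 = 98 left.
November 1963 has 30 days: 98 − 30 = 68 left.
October 1963 has 31 days: 68 − 31 = 37 left.
September 1963 has 30 days: 37 − 30 = 7 left.
August 1963 has 31 days; 31 − 7 = 24 → August 24, 1963.
Adding 19 weeks (= 133 days) from August 24, 1963:
August has 31 days, so 31 − 24 = 7 days remain after August 24, 1963; 133 − 7 = 126 left.
September 1963 has 30 days: 126 − 30 = 96 left.
October 1963 has 31 days: 96 − 31 = 65 left.
November 1963 has 30 days: 65 − 30 = 35 left.
December 1963 has 31 days: 35 − 31 = 4 left.
4 days into January 1964 → January 4, 1964.
Counting forward 461 days from January 4, 1964:
January has 31 days, so 31 − 4 = 27 days remain after January 4, 1964; 461 − 27 = 434 left.
February 1964 has 29 days (1964 is a leap year): 434 − 29 = 405 left.
March 1964 has 31 days: 405 − 31 = 374 left.
April 1964 has 30 days: 374 − 30 = 344 left.
May 1964 has 31 days: 344 − 31 = 313 left.
June 1964 has 30 days: 313 − 30 = 283 left.
July 1964 has 31 days: 283 − 31 = 252 left.
August 1964 has 31 days: 252 − 31 = 221 left.
September 1964 has 30 days: 221 − 30 = 191 left.
October 1964 has 31 days: 191 − 31 = 160 left.
November 1964 has 30 days: 160 − 30 = 130 left.
December 1964 has 31 days: 130 − 31 = 99 left.
January 1965 has 31 days: 99 − 31 = 68 left.
February 1965 has 28 days (1965 is not a leap year): 68 − 28 = 40 left.
March 1965 has 31 days: 40 − 31 = 9 left.
9 days into April 1965 → April 9, 1965.
Counting forward 101 days from April 9, 1965:
April has 30 days, so 30 − 9 = 21 days remain after April 9, 1965; 101 − 21 = 80 left.
May 1965 has 31 days: 80 − 31 = 49 left.
June 1965 has 30 days: 49 − 30 = 19 left.
19 days into July 1965 → July 19, 1965.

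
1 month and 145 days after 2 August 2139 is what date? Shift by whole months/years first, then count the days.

January 25, 2140

Advancing 1 month and 145 days from August 2, 2139: first the month/year part, then the days.
month 8 + 1 = 9 → September 2139.
Day 2 is valid in September, giving September 2, 2139.
Now add 145 days from September 2, 2139.
September has 30 days, so 30 − 2 = 28 days remain after September 2, 2139; 145 − 28 = 117 left.
October 2139 has 31 days: 117 − 31 = 86 left.
November 2139 has 30 days: 86 − 30 = 56 left.
December 2139 has 31 days: 56 − 31 = 25 left.
25 days into January 2140 → January 25, 2140.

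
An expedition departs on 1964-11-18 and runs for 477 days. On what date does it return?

Adding 477 days from November 18, 1964.
November has 30 days, so 30 − 18 = 12 days remain after November 18, 1964; 477 − 12 = 465 left.
December 1964 has 31 days: 465 − 31 = 434 left.
January 1965 has 31 days: 434 − 31 = 403 left.
February 1965 has 28 days (1965 is not a leap year): 403 − 28 = 375 left.
March 1965 has 31 days: 375 − 31 = 344 left.
April 1965 has 30 days: 344 − 30 = 314 left.
May 1965 has 31 days: 314 − 31 = 283 left.
June 1965 has 30 days: 283 − 30 = 253 left.
July 1965 has 31 days: 253 − 31 = 222 left.
August 1965 has 31 days: 222 − 31 = 191 left.
September 1965 has 30 days: 191 − 30 = 161 left.
October 1965 has 31 days: 161 − 31 = 130 left.
November 1965 has 30 days: 130 − 30 = 100 left.
December 1965 has 31 days: 100 − 31 = 69 left.
January 1966 has 31 days: 69 − 31 = 38 left.
February 1966 has 28 days (1966 is not a leap year): 38 − 28 = 10 left.
10 days into March 1966 → March 10, 1966.

March 10, 1966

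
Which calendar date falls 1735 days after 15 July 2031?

April 14, 2036

Advancing 1735 days from July 15, 2031.
July has 31 days, so 31 − 15 = 16 days remain after July 15, 2031; 1735 − 16 = 1719 left.
August 2031 has 31 days: 1719 − 31 = 1688 left.
September 2031 has 30 days: 1688 − 30 = 1658 left.
October 2031 has 31 days: 1658 − 31 = 1627 left.
November 2031 has 30 days: 1627 − 30 = 1597 left.
December 2031 has 31 days: 1597 − 31 = 1566 left.
January 2032 has 31 days: 1566 − 31 = 1535 left.
February 2032 has 29 days (2032 is a leap year): 1535 − 29 = 1506 left.
March 2032 has 31 days: 1506 − 31 = 1475 left.
April 2032 has 30 days: 1475 − 30 = 1445 left.
May 2032 has 31 days: 1445 − 31 = 1414 left.
June 2032 has 30 days: 1414 − 30 = 1384 left.
July 2032 has 31 days: 1384 − 31 = 1353 left.
August 2032 has 31 days: 1353 − 31 = 1322 left.
September 2032 has 30 days: 1322 − 30 = 1292 left.
October 2032 has 31 days: 1292 − 31 = 1261 left.
November 2032 has 30 days: 1261 − 30 = 1231 left.
December 2032 has 31 days: 1231 − 31 = 1200 left.
January 2033 has 31 days: 1200 − 31 = 1169 left.
February 2033 has 28 days (2033 is not a leap year): 1169 − 28 = 1141 left.
March 2033 has 31 days: 1141 − 31 = 1110 left.
April 2033 has 30 days: 1110 − 30 = 1080 left.
May 2033 has 31 days: 1080 − 31 = 1049 left.
June 2033 has 30 days: 1049 − 30 = 1019 left.
July 2033 has 31 days: 1019 − 31 = 988 left.
August 2033 has 31 days: 988 − 31 = 957 left.
September 2033 has 30 days: 957 − 30 = 927 left.
October 2033 has 31 days: 927 − 31 = 896 left.
November 2033 has 30 days: 896 − 30 = 866 left.
December 2033 has 31 days: 866 − 31 = 835 left.
January 2034 has 31 days: 835 − 31 = 804 left.
February 2034 has 28 days (2034 is not a leap year): 804 − 28 = 776 left.
March 2034 has 31 days: 776 − 31 = 745 left.
April 2034 has 30 days: 745 − 30 = 715 left.
May 2034 has 31 days: 715 − 31 = 684 left.
June 2034 has 30 days: 684 − 30 = 654 left.
July 2034 has 31 days: 654 − 31 = 623 left.
August 2034 has 31 days: 623 − 31 = 592 left.
September 2034 has 30 days: 592 − 30 = 562 left.
October 2034 has 31 days: 562 − 31 = 531 left.
November 2034 has 30 days: 531 − 30 = 501 left.
December 2034 has 31 days: 501 − 31 = 470 left.
January 2035 has 31 days: 470 − 31 = 439 left.
February 2035 has 28 days (2035 is not a leap year): 439 − 28 = 411 left.
March 2035 has 31 days: 411 − 31 = 380 left.
April 2035 has 30 days: 380 − 30 = 350 left.
May 2035 has 31 days: 350 − 31 = 319 left.
June 2035 has 30 days: 319 − 30 = 289 left.
July 2035 has 31 days: 289 − 31 = 258 left.
August 2035 has 31 days: 258 − 31 = 227 left.
September 2035 has 30 days: 227 − 30 = 197 left.
October 2035 has 31 days: 197 − 31 = 166 left.
November 2035 has 30 days: 166 − 30 = 136 left.
December 2035 has 31 days: 136 − 31 = 105 left.
January 2036 has 31 days: 105 − 31 = 74 left.
February 2036 has 29 days (2036 is a leap year): 74 − 29 = 45 left.
March 2036 has 31 days: 45 − 31 = 14 left.
14 days into April 2036 → April 14, 2036.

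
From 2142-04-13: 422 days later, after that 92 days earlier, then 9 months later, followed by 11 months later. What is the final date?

November 9, 2144

Advancing 422 days from April 13, 2142:
April has 30 days, so 30 − 13 = 17 days remain after April 13, 2142; 422 − 17 = 405 left.
May 2142 has 31 days: 405 − 31 = 374 left.
June 2142 has 30 days: 374 − 30 = 344 left.
July 2142 has 31 days: 344 − 31 = 313 left.
August 2142 has 31 days: 313 − 31 = 282 left.
September 2142 has 30 days: 282 − 30 = 252 left.
October 2142 has 31 days: 252 − 31 = 221 left.
November 2142 has 30 days: 221 − 30 = 191 left.
December 2142 has 31 days: 191 − 31 = 160 left.
January 2143 has 31 days: 160 − 31 = 129 left.
February 2143 has 28 days (2143 is not a leap year): 129 − 28 = 101 left.
March 2143 has 31 days: 101 − 31 = 70 left.
April 2143 has 30 days: 70 − 30 = 40 left.
May 2143 has 31 days: 40 − 31 = 9 left.
9 days into June 2143 → June 9, 2143.
Going back 92 days from June 9, 2143:
Going back 9 days from June 9, 2143 reaches the end of the previous month; 92 − 9 = 83 left.
May 2143 has 31 days: 83 − 31 = 52 left.
April 2143 has 30 days: 52 − 30 = 22 left.
March 2143 has 31 days; 31 − 22 = 9 → March 9, 2143.
Counting forward 9 months from March 9, 2143:
month 3 + 9 = 12 → December 2143.
Day 9 is valid in December, giving December 9, 2143.
Counting forward 11 months from December 9, 2143:
month 12 + 11 = 23, which is month 11 of year 2144 → November 2144.
Day 9 is valid in November, giving November 9, 2144.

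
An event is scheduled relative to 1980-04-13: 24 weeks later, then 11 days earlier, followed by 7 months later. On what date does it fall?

April 17, 1981

Adding 24 weeks (= 168 days) from April 13, 1980:
April has 30 days, so 30 − 13 = 17 days remain after April 13, 1980; 168 − 17 = 151 left.
May 1980 has 31 days: 151 − 31 = 120 left.
June 1980 has 30 days: 120 − 30 = 90 left.
July 1980 has 31 days: 90 − 31 = 59 left.
August 1980 has 31 days: 59 − 31 = 28 left.
28 days into September 1980 → September 28, 1980.
Counting back 11 days from September 28, 1980:
28 − 11 = 17, still in September 1980.
Counting forward 7 months from September 17, 1980:
month 9 + 7 = 16, which is month 4 of year 1981 → April 1981.
Day 17 is valid in April, giving April 17, 1981.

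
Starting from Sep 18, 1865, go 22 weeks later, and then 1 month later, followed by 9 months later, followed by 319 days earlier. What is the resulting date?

February 3, 1866

Counting forward 22 weeks (= 154 days) from September 18, 1865:
September has 30 days, so 30 − 18 = 12 days remain after September 18, 1865; 154 − 12 = 142 left.
October 1865 has 31 days: 142 − 31 = 111 left.
November 1865 has 30 days: 111 − 30 = 81 left.
December 1865 has 31 days: 81 − 31 = 50 left.
January 1866 has 31 days: 50 − 31 = 19 left.
19 days into February 1866 → February 19, 1866.
Adding 1 month from February 19, 1866:
month 2 + 1 = 3 → March 1866.
Day 19 is valid in March, giving March 19, 1866.
Adding 9 months from March 19, 1866:
month 3 + 9 = 12 → December 1866.
Day 19 is valid in December, giving December 19, 1866.
Going back 319 days from December 19, 1866:
Going back 19 days from December 19, 1866 reaches the end of the previous month; 319 − 19 = 300 left.
November 1866 has 30 days: 300 − 30 = 270 left.
October 1866 has 31 days: 270 − 31 = 239 left.
September 1866 has 30 days: 239 − 30 = 209 left.
August 1866 has 31 days: 209 − 31 = 178 left.
July 1866 has 31 days: 178 − 31 = 147 left.
June 1866 has 30 days: 147 − 30 = 117 left.
May 1866 has 31 days: 117 − 31 = 86 left.
April 1866 has 30 days: 86 − 30 = 56 left.
March 1866 has 31 days: 56 − 31 = 25 left.
February 1866 has 28 days; 28 − 25 = 3 → February 3, 1866.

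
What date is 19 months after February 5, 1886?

September 5, 1887

Adding 19 months from February 5, 1886.
month 2 + 19 = 21, which is month 9 of year 1887 → September 1887.
Day 5 is valid in September, giving September 5, 1887.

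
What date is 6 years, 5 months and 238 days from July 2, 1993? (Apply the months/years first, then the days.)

Counting forward 6 years, 5 months and 238 days from July 2, 1993: first the month/year part, then the days.
+6 years → 1999; month 7 + 5 = 12 → December 1999.
Day 2 is valid in December, giving December 2, 1999.
Now add 238 days from December 2, 1999.
December has 31 days, so 31 − 2 = 29 days remain after December 2, 1999; 238 − 29 = 209 left.
January 2000 has 31 days: 209 − 31 = 178 left.
February 2000 has 29 days (2000 is a leap year (divisible by 400)): 178 − 29 = 149 left.
March 2000 has 31 days: 149 − 31 = 118 left.
April 2000 has 30 days: 118 − 30 = 88 left.
May 2000 has 31 days: 88 − 31 = 57 left.
June 2000 has 30 days: 57 − 30 = 27 left.
27 days into July 2000 → July 27, 2000.

July 27, 2000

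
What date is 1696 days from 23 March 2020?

Counting forward 1696 days from March 23, 2020.
March has 31 days, so 31 − 23 = 8 days remain after March 23, 2020; 1696 − 8 = 1688 left.
April 2020 has 30 days: 1688 − 30 = 1658 left.
May 2020 has 31 days: 1658 − 31 = 1627 left.
June 2020 has 30 days: 1627 − 30 = 1597 left.
July 2020 has 31 days: 1597 − 31 = 1566 left.
August 2020 has 31 days: 1566 − 31 = 1535 left.
September 2020 has 30 days: 1535 − 30 = 1505 left.
October 2020 has 31 days: 1505 − 31 = 1474 left.
November 2020 has 30 days: 1474 − 30 = 1444 left.
December 2020 has 31 days: 1444 − 31 = 1413 left.
January 2021 has 31 days: 1413 − 31 = 1382 left.
February 2021 has 28 days (2021 is not a leap year): 1382 − 28 = 1354 left.
March 2021 has 31 days: 1354 − 31 = 1323 left.
April 2021 has 30 days: 1323 − 30 = 1293 left.
May 2021 has 31 days: 1293 − 31 = 1262 left.
June 2021 has 30 days: 1262 − 30 = 1232 left.
July 2021 has 31 days: 1232 − 31 = 1201 left.
August 2021 has 31 days: 1201 − 31 = 1170 left.
September 2021 has 30 days: 1170 − 30 = 1140 left.
October 2021 has 31 days: 1140 − 31 = 1109 left.
November 2021 has 30 days: 1109 − 30 = 1079 left.
December 2021 has 31 days: 1079 − 31 = 1048 left.
January 2022 has 31 days: 1048 − 31 = 1017 left.
February 2022 has 28 days (2022 is not a leap year): 1017 − 28 = 989 left.
March 2022 has 31 days: 989 − 31 = 958 left.
April 2022 has 30 days: 958 − 30 = 928 left.
May 2022 has 31 days: 928 − 31 = 897 left.
June 2022 has 30 days: 897 − 30 = 867 left.
July 2022 has 31 days: 867 − 31 = 836 left.
August 2022 has 31 days: 836 − 31 = 805 left.
September 2022 has 30 days: 805 − 30 = 775 left.
October 2022 has 31 days: 775 − 31 = 744 left.
November 2022 has 30 days: 744 − 30 = 714 left.
December 2022 has 31 days: 714 − 31 = 683 left.
January 2023 has 31 days: 683 − 31 = 652 left.
February 2023 has 28 days (2023 is not a leap year): 652 − 28 = 624 left.
March 2023 has 31 days: 624 − 31 = 593 left.
April 2023 has 30 days: 593 − 30 = 563 left.
May 2023 has 31 days: 563 − 31 = 532 left.
June 2023 has 30 days: 532 − 30 = 502 left.
July 2023 has 31 days: 502 − 31 = 471 left.
August 2023 has 31 days: 471 − 31 = 440 left.
September 2023 has 30 days: 440 − 30 = 410 left.
October 2023 has 31 days: 410 − 31 = 379 left.
November 2023 has 30 days: 379 − 30 = 349 left.
December 2023 has 31 days: 349 − 31 = 318 left.
January 2024 has 31 days: 318 − 31 = 287 left.
February 2024 has 29 days (2024 is a leap year): 287 − 29 = 258 left.
March 2024 has 31 days: 258 − 31 = 227 left.
April 2024 has 30 days: 227 − 30 = 197 left.
May 2024 has 31 days: 197 − 31 = 166 left.
June 2024 has 30 days: 166 − 30 = 136 left.
July 2024 has 31 days: 136 − 31 = 105 left.
August 2024 has 31 days: 105 − 31 = 74 left.
September 2024 has 30 days: 74 − 30 = 44 left.
October 2024 has 31 days: 44 − 31 = 13 left.
13 days into November 2024 → November 13, 2024.

November 13, 2024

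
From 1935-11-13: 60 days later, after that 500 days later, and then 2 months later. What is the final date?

July 26, 1937

Adding 60 days from November 13, 1935:
November has 30 days, so 30 − 13 = 17 days remain after November 13, 1935; 60 − 17 = 43 left.
December 1935 has 31 days: 43 − 31 = 12 left.
12 days into January 1936 → January 12, 1936.
Advancing 500 days from January 12, 1936:
January has 31 days, so 31 − 12 = 19 days remain after January 12, 1936; 500 − 19 = 481 left.
February 1936 has 29 days (1936 is a leap year): 481 − 29 = 452 left.
March 1936 has 31 days: 452 − 31 = 421 left.
April 1936 has 30 days: 421 − 30 = 391 left.
May 1936 has 31 days: 391 − 31 = 360 left.
June 1936 has 30 days: 360 − 30 = 330 left.
July 1936 has 31 days: 330 − 31 = 299 left.
August 1936 has 31 days: 299 − 31 = 268 left.
September 1936 has 30 days: 268 − 30 = 238 left.
October 1936 has 31 days: 238 − 31 = 207 left.
November 1936 has 30 days: 207 − 30 = 177 left.
December 1936 has 31 days: 177 − 31 = 146 left.
January 1937 has 31 days: 146 − 31 = 115 left.
February 1937 has 28 days (1937 is not a leap year): 115 − 28 = 87 left.
March 1937 has 31 days: 87 − 31 = 56 left.
April 1937 has 30 days: 56 − 30 = 26 left.
26 days into May 1937 → May 26, 1937.
Advancing 2 months from May 26, 1937:
month 5 + 2 = 7 → July 1937.
Day 26 is valid in July, giving July 26, 1937.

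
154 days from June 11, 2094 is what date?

Counting forward 154 days from June 11, 2094.
June has 30 days, so 30 − 11 = 19 days remain after June 11, 2094; 154 − 19 = 135 left.
July 2094 has 31 days: 135 − 31 = 104 left.
August 2094 has 31 days: 104 − 31 = 73 left.
September 2094 has 30 days: 73 − 30 = 43 left.
October 2094 has 31 days: 43 − 31 = 12 left.
12 days into November 2094 → November 12, 2094.

November 12, 2094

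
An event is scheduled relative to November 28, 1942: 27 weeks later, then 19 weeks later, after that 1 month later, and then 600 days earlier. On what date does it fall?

Adding 27 weeks (= 189 days) from November 28, 1942:
November has 30 days, so 30 − 28 = 2 days remain after November 28, 1942; 189 − 2 = 187 left.
December 1942 has 31 days: 187 − 31 = 156 left.
January 1943 has 31 days: 156 − 31 = 125 left.
February 1943 has 28 days (1943 is not a leap year): 125 − 28 = 97 left.
March 1943 has 31 days: 97 − 31 = 66 left.
April 1943 has 30 days: 66 − 30 = 36 left.
May 1943 has 31 days: 36 − 31 = 5 left.
5 days into June 1943 → June 5, 1943.
Counting forward 19 weeks (= 133 days) from June 5, 1943:
June has 30 days, so 30 − 5 = 25 days remain after June 5, 1943; 133 − 25 = 108 left.
July 1943 has 31 days: 108 − 31 = 77 left.
August 1943 has 31 days: 77 − 31 = 46 left.
September 1943 has 30 days: 46 − 30 = 16 left.
16 days into October 1943 → October 16, 1943.
Adding 1 month from October 16, 1943:
month 10 + 1 = 11 → November 1943.
Day 16 is valid in November, giving November 16, 1943.
Subtracting 600 days from November 16, 1943:
Going back 16 days from November 16, 1943 reaches the end of the previous month; 600 − 16 = 584 left.
October 1943 has 31 days: 584 − 31 = 553 left.
September 1943 has 30 days: 553 − 30 = 523 left.
August 1943 has 31 days: 523 − 31 = 492 left.
July 1943 has 31 days: 492 − 31 = 461 left.
June 1943 has 30 days: 461 − 30 = 431 left.
May 1943 has 31 days: 431 − 31 = 400 left.
April 1943 has 30 days: 400 − 30 = 370 left.
March 1943 has 31 days: 370 − 31 = 339 left.
February 1943 has 28 days (1943 is not a leap year): 339 − 28 = 311 left.
January 1943 has 31 days: 311 − 31 = 280 left.
December 1942 has 31 days: 280 − 31 = 249 left.
November 1942 has 30 days: 249 − 30 = 219 left.
October 1942 has 31 days: 219 − 31 = 188 left.
September 1942 has 30 days: 188 − 30 = 158 left.
August 1942 has 31 days: 158 − 31 = 127 left.
July 1942 has 31 days: 127 − 31 = 96 left.
June 1942 has 30 days: 96 − 30 = 66 left.
May 1942 has 31 days: 66 − 31 = 35 left.
April 1942 has 30 days: 35 − 30 = 5 left.
March 1942 has 31 days; 31 − 5 = 26 → March 26, 1942.

March 26, 1942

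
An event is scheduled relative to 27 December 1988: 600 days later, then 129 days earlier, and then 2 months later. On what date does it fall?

Counting forward 600 days from December 27, 1988:
December has 31 days, so 31 − 27 = 4 days remain after December 27, 1988; 600 − 4 = 596 left.
January 1989 has 31 days: 596 − 31 = 565 left.
February 1989 has 28 days (1989 is not a leap year): 565 − 28 = 537 left.
March 1989 has 31 days: 537 − 31 = 506 left.
April 1989 has 30 days: 506 − 30 = 476 left.
May 1989 has 31 days: 476 − 31 = 445 left.
June 1989 has 30 days: 445 − 30 = 415 left.
July 1989 has 31 days: 415 − 31 = 384 left.
August 1989 has 31 days: 384 − 31 = 353 left.
September 1989 has 30 days: 353 − 30 = 323 left.
October 1989 has 31 days: 323 − 31 = 292 left.
November 1989 has 30 days: 292 − 30 = 262 left.
December 1989 has 31 days: 262 − 31 = 231 left.
January 1990 has 31 days: 231 − 31 = 200 left.
February 1990 has 28 days (1990 is not a leap year): 200 − 28 = 172 left.
March 1990 has 31 days: 172 − 31 = 141 left.
April 1990 has 30 days: 141 − 30 = 111 left.
May 1990 has 31 days: 111 − 31 = 80 left.
June 1990 has 30 days: 80 − 30 = 50 left.
July 1990 has 31 days: 50 − 31 = 19 left.
19 days into August 1990 → August 19, 1990.
Going back 129 days from August 19, 1990:
Going back 19 days from August 19, 1990 reaches the end of the previous month; 129 − 19 = 110 left.
July 1990 has 31 days: 110 − 31 = 79 left.
June 1990 has 30 days: 79 − 30 = 49 left.
May 1990 has 31 days: 49 − 31 = 18 left.
April 1990 has 30 days; 30 − 18 = 12 → April 12, 1990.
Advancing 2 months from April 12, 1990:
month 4 + 2 = 6 → June 1990.
Day 12 is valid in June, giving June 12, 1990.

June 12, 1990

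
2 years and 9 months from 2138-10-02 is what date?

Counting forward 2 years and 9 months from October 2, 2138.
+2 years → 2140; month 10 + 9 = 19, which is month 7 of year 2141 → July 2141.
Day 2 is valid in July, giving July 2, 2141.

July 2, 2141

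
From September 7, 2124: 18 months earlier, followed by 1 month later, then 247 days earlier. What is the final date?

August 3, 2122

Subtracting 18 months from September 7, 2124:
month 9 − 18 = -9, which is month 3 of year 2123 → March 2123.
Day 7 is valid in March, giving March 7, 2123.
Counting forward 1 month from March 7, 2123:
month 3 + 1 = 4 → April 2123.
Day 7 is valid in April, giving April 7, 2123.
Going back 247 days from April 7, 2123:
Going back 7 days from April 7, 2123 reaches the end of the previous month; 247 − 7 = 240 left.
March 2123 has 31 days: 240 − 31 = 209 left.
February 2123 has 28 days (2123 is not a leap year): 209 − 28 = 181 left.
January 2123 has 31 days: 181 − 31 = 150 left.
December 2122 has 31 days: 150 − 31 = 119 left.
November 2122 has 30 days: 119 − 30 = 89 left.
October 2122 has 31 days: 89 − 31 = 58 left.
September 2122 has 30 days: 58 − 30 = 28 left.
August 2122 has 31 days; 31 − 28 = 3 → August 3, 2122.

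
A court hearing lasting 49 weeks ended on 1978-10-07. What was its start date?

Subtracting 49 weeks = 343 days from October 7, 1978.
Going back 7 days from October 7, 1978 reaches the end of the previous month; 343 − 7 = 336 left.
September 1978 has 30 days: 336 − 30 = 306 left.
August 1978 has 31 days: 306 − 31 = 275 left.
July 1978 has 31 days: 275 − 31 = 244 left.
June 1978 has 30 days: 244 − 30 = 214 left.
May 1978 has 31 days: 214 − 31 = 183 left.
April 1978 has 30 days: 183 − 30 = 153 left.
March 1978 has 31 days: 153 − 31 = 122 left.
February 1978 has 28 days (1978 is not a leap year): 122 − 28 = 94 left.
January 1978 has 31 days: 94 − 31 = 63 left.
December 1977 has 31 days: 63 − 31 = 32 left.
November 1977 has 30 days: 32 − 30 = 2 left.
October 1977 has 31 days; 31 − 2 = 29 → October 29, 1977.

October 29, 1977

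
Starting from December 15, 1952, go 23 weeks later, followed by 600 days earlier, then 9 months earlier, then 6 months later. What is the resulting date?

July 3, 1951

Counting forward 23 weeks (= 161 days) from December 15, 1952:
December has 31 days, so 31 − 15 = 16 days remain after December 15, 1952; 161 − 16 = 145 left.
January 1953 has 31 days: 145 − 31 = 114 left.
February 1953 has 28 days (1953 is not a leap year): 114 − 28 = 86 left.
March 1953 has 31 days: 86 − 31 = 55 left.
April 1953 has 30 days: 55 − 30 = 25 left.
25 days into May 1953 → May 25, 1953.
Counting back 600 days from May 25, 1953:
Going back 25 days from May 25, 1953 reaches the end of the previous month; 600 − 25 = 575 left.
April 1953 has 30 days: 575 − 30 = 545 left.
March 1953 has 31 days: 545 − 31 = 514 left.
February 1953 has 28 days (1953 is not a leap year): 514 − 28 = 486 left.
January 1953 has 31 days: 486 − 31 = 455 left.
December 1952 has 31 days: 455 − 31 = 424 left.
November 1952 has 30 days: 424 − 30 = 394 left.
October 1952 has 31 days: 394 − 31 = 363 left.
September 1952 has 30 days: 363 − 30 = 333 left.
August 1952 has 31 days: 333 − 31 = 302 left.
July 1952 has 31 days: 302 − 31 = 271 left.
June 1952 has 30 days: 271 − 30 = 241 left.
May 1952 has 31 days: 241 − 31 = 210 left.
April 1952 has 30 days: 210 − 30 = 180 left.
March 1952 has 31 days: 180 − 31 = 149 left.
February 1952 has 29 days (1952 is a leap year): 149 − 29 = 120 left.
January 1952 has 31 days: 120 − 31 = 89 left.
December 1951 has 31 days: 89 − 31 = 58 left.
November 1951 has 30 days: 58 − 30 = 28 left.
October 1951 has 31 days; 31 − 28 = 3 → October 3, 1951.
Counting back 9 months from October 3, 1951:
month 10 − 9 = 1 → January 1951.
Day 3 is valid in January, giving January 3, 1951.
Adding 6 months from January 3, 1951:
month 1 + 6 = 7 → July 1951.
Day 3 is valid in July, giving July 3, 1951.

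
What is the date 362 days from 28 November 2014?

November 25, 2015

Counting forward 362 days from November 28, 2014.
November has 30 days, so 30 − 28 = 2 days remain after November 28, 2014; 362 − 2 = 360 left.
December 2014 has 31 days: 360 − 31 = 329 left.
January 2015 has 31 days: 329 − 31 = 298 left.
February 2015 has 28 days (2015 is not a leap year): 298 − 28 = 270 left.
March 2015 has 31 days: 270 − 31 = 239 left.
April 2015 has 30 days: 239 − 30 = 209 left.
May 2015 has 31 days: 209 − 31 = 178 left.
June 2015 has 30 days: 178 − 30 = 148 left.
July 2015 has 31 days: 148 − 31 = 117 left.
August 2015 has 31 days: 117 − 31 = 86 left.
September 2015 has 30 days: 86 − 30 = 56 left.
October 2015 has 31 days: 56 − 31 = 25 left.
25 days into November 2015 → November 25, 2015.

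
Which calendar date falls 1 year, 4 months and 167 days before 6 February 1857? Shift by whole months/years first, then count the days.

April 22, 1855

Subtracting 1 year, 4 months and 167 days from February 6, 1857: first the month/year part, then the days.
-1 year → 1856; month 2 − 4 = -2, which is month 10 of year 1855 → October 1855.
Day 6 is valid in October, giving October 6, 1855.
Now subtract 167 days from October 6, 1855.
Going back 6 days from October 6, 1855 reaches the end of the previous month; 167 − 6 = 161 left.
September 1855 has 30 days: 161 − 30 = 131 left.
August 1855 has 31 days: 131 − 31 = 100 left.
July 1855 has 31 days: 100 − 31 = 69 left.
June 1855 has 30 days: 69 − 30 = 39 left.
May 1855 has 31 days: 39 − 31 = 8 left.
April 1855 has 30 days; 30 − 8 = 22 → April 22, 1855.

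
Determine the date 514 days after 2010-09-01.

Advancing 514 days from September 1, 2010.
September has 30 days, so 30 − 1 = 29 days remain after September 1, 2010; 514 − 29 = 485 left.
October 2010 has 31 days: 485 − 31 = 454 left.
November 2010 has 30 days: 454 − 30 = 424 left.
December 2010 has 31 days: 424 − 31 = 393 left.
January 2011 has 31 days: 393 − 31 = 362 left.
February 2011 has 28 days (2011 is not a leap year): 362 − 28 = 334 left.
March 2011 has 31 days: 334 − 31 = 303 left.
April 2011 has 30 days: 303 − 30 = 273 left.
May 2011 has 31 days: 273 − 31 = 242 left.
June 2011 has 30 days: 242 − 30 = 212 left.
July 2011 has 31 days: 212 − 31 = 181 left.
August 2011 has 31 days: 181 − 31 = 150 left.
September 2011 has 30 days: 150 − 30 = 120 left.
October 2011 has 31 days: 120 − 31 = 89 left.
November 2011 has 30 days: 89 − 30 = 59 left.
December 2011 has 31 days: 59 − 31 = 28 left.
28 days into January 2012 → January 28, 2012.

January 28, 2012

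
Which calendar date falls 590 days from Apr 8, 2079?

Counting forward 590 days from April 8, 2079.
April has 30 days, so 30 − 8 = 22 days remain after April 8, 2079; 590 − 22 = 568 left.
May 2079 has 31 days: 568 − 31 = 537 left.
June 2079 has 30 days: 537 − 30 = 507 left.
July 2079 has 31 days: 507 − 31 = 476 left.
August 2079 has 31 days: 476 − 31 = 445 left.
September 2079 has 30 days: 445 − 30 = 415 left.
October 2079 has 31 days: 415 − 31 = 384 left.
November 2079 has 30 days: 384 − 30 = 354 left.
December 2079 has 31 days: 354 − 31 = 323 left.
January 2080 has 31 days: 323 − 31 = 292 left.
February 2080 has 29 days (2080 is a leap year): 292 − 29 = 263 left.
March 2080 has 31 days: 263 − 31 = 232 left.
April 2080 has 30 days: 232 − 30 = 202 left.
May 2080 has 31 days: 202 − 31 = 171 left.
June 2080 has 30 days: 171 − 30 = 141 left.
July 2080 has 31 days: 141 − 31 = 110 left.
August 2080 has 31 days: 110 − 31 = 79 left.
September 2080 has 30 days: 79 − 30 = 49 left.
October 2080 has 31 days: 49 − 31 = 18 left.
18 days into November 2080 → November 18, 2080.

November 18, 2080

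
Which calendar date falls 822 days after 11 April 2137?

Adding 822 days from April 11, 2137.
April has 30 days, so 30 − 11 = 19 days remain after April 11, 2137; 822 − 19 = 803 left.
May 2137 has 31 days: 803 − 31 = 772 left.
June 2137 has 30 days: 772 − 30 = 742 left.
July 2137 has 31 days: 742 − 31 = 711 left.
August 2137 has 31 days: 711 − 31 = 680 left.
September 2137 has 30 days: 680 − 30 = 650 left.
October 2137 has 31 days: 650 − 31 = 619 left.
November 2137 has 30 days: 619 − 30 = 589 left.
December 2137 has 31 days: 589 − 31 = 558 left.
January 2138 has 31 days: 558 − 31 = 527 left.
February 2138 has 28 days (2138 is not a leap year): 527 − 28 = 499 left.
March 2138 has 31 days: 499 − 31 = 468 left.
April 2138 has 30 days: 468 − 30 = 438 left.
May 2138 has 31 days: 438 − 31 = 407 left.
June 2138 has 30 days: 407 − 30 = 377 left.
July 2138 has 31 days: 377 − 31 = 346 left.
August 2138 has 31 days: 346 − 31 = 315 left.
September 2138 has 30 days: 315 − 30 = 285 left.
October 2138 has 31 days: 285 − 31 = 254 left.
November 2138 has 30 days: 254 − 30 = 224 left.
December 2138 has 31 days: 224 − 31 = 193 left.
January 2139 has 31 days: 193 − 31 = 162 left.
February 2139 has 28 days (2139 is not a leap year): 162 − 28 = 134 left.
March 2139 has 31 days: 134 − 31 = 103 left.
April 2139 has 30 days: 103 − 30 = 73 left.
May 2139 has 31 days: 73 − 31 = 42 left.
June 2139 has 30 days: 42 − 30 = 12 left.
12 days into July 2139 → July 12, 2139.

July 12, 2139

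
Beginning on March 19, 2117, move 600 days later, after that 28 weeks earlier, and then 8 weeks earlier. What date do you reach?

Adding 600 days from March 19, 2117:
March has 31 days, so 31 − 19 = 12 days remain after March 19, 2117; 600 − 12 = 588 left.
April 2117 has 30 days: 588 − 30 = 558 left.
May 2117 has 31 days: 558 − 31 = 527 left.
June 2117 has 30 days: 527 − 30 = 497 left.
July 2117 has 31 days: 497 − 31 = 466 left.
August 2117 has 31 days: 466 − 31 = 435 left.
September 2117 has 30 days: 435 − 30 = 405 left.
October 2117 has 31 days: 405 − 31 = 374 left.
November 2117 has 30 days: 374 − 30 = 344 left.
December 2117 has 31 days: 344 − 31 = 313 left.
January 2118 has 31 days: 313 − 31 = 282 left.
February 2118 has 28 days (2118 is not a leap year): 282 − 28 = 254 left.
March 2118 has 31 days: 254 − 31 = 223 left.
April 2118 has 30 days: 223 − 30 = 193 left.
May 2118 has 31 days: 193 − 31 = 162 left.
June 2118 has 30 days: 162 − 30 = 132 left.
July 2118 has 31 days: 132 − 31 = 101 left.
August 2118 has 31 days: 101 − 31 = 70 left.
September 2118 has 30 days: 70 − 30 = 40 left.
October 2118 has 31 days: 40 − 31 = 9 left.
9 days into November 2118 → November 9, 2118.
Counting back 28 weeks (= 196 days) from November 9, 2118:
Going back 9 days from November 9, 2118 reaches the end of the previous month; 196 − 9 = 187 left.
October 2118 has 31 days: 187 − 31 = 156 left.
September 2118 has 30 days: 156 − 30 = 126 left.
August 2118 has 31 days: 126 − 31 = 95 left.
July 2118 has 31 days: 95 − 31 = 64 left.
June 2118 has 30 days: 64 − 30 = 34 left.
May 2118 has 31 days: 34 − 31 = 3 left.
April 2118 has 30 days; 30 − 3 = 27 → April 27, 2118.
Counting back 8 weeks (= 56 days) from April 27, 2118:
Going back 27 days from April 27, 2118 reaches the end of the previous month; 56 − 27 = 29 left.
March 2118 has 31 days; 31 − 29 = 2 → March 2, 2118.

March 2, 2118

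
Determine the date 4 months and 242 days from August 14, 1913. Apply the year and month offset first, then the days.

Counting forward 4 months and 242 days from August 14, 1913: first the month/year part, then the days.
month 8 + 4 = 12 → December 1913.
Day 14 is valid in December, giving December 14, 1913.
Now add 242 days from December 14, 1913.
December has 31 days, so 31 − 14 = 17 days remain after December 14, 1913; 242 − 17 = 225 left.
January 1914 has 31 days: 225 − 31 = 194 left.
February 1914 has 28 days (1914 is not a leap year): 194 − 28 = 166 left.
March 1914 has 31 days: 166 − 31 = 135 left.
April 1914 has 30 days: 135 − 30 = 105 left.
May 1914 has 31 days: 105 − 31 = 74 left.
June 1914 has 30 days: 74 − 30 = 44 left.
July 1914 has 31 days: 44 − 31 = 13 left.
13 days into August 1914 → August 13, 1914.

August 13, 1914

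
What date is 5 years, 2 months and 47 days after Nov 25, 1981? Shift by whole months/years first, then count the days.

March 13, 1987

Advancing 5 years, 2 months and 47 days from November 25, 1981: first the month/year part, then the days.
+5 years → 1986; month 11 + 2 = 13, which is month 1 of year 1987 → January 1987.
Day 25 is valid in January, giving January 25, 1987.
Now add 47 days from January 25, 1987.
January has 31 days, so 31 − 25 = 6 days remain after January 25, 1987; 47 − 6 = 41 left.
February 1987 has 28 days (1987 is not a leap year): 41 − 28 = 13 left.
13 days into March 1987 → March 13, 1987.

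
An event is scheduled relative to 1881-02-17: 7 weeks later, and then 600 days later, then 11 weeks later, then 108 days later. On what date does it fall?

June 1, 1883

Advancing 7 weeks (= 49 days) from February 17, 1881:
February has 28 days, so 28 − 17 = 11 days remain after February 17, 1881; 49 − 11 = 38 left.
March 1881 has 31 days: 38 − 31 = 7 left.
7 days into April 1881 → April 7, 1881.
Counting forward 600 days from April 7, 1881:
April has 30 days, so 30 − 7 = 23 days remain after April 7, 1881; 600 − 23 = 577 left.
May 1881 has 31 days: 577 − 31 = 546 left.
June 1881 has 30 days: 546 − 30 = 516 left.
July 1881 has 31 days: 516 − 31 = 485 left.
August 1881 has 31 days: 485 − 31 = 454 left.
September 1881 has 30 days: 454 − 30 = 424 left.
October 1881 has 31 days: 424 − 31 = 393 left.
November 1881 has 30 days: 393 − 30 = 363 left.
December 1881 has 31 days: 363 − 31 = 332 left.
January 1882 has 31 days: 332 − 31 = 301 left.
February 1882 has 28 days (1882 is not a leap year): 301 − 28 = 273 left.
March 1882 has 31 days: 273 − 31 = 242 left.
April 1882 has 30 days: 242 − 30 = 212 left.
May 1882 has 31 days: 212 − 31 = 181 left.
June 1882 has 30 days: 181 − 30 = 151 left.
July 1882 has 31 days: 151 − 31 = 120 left.
August 1882 has 31 days: 120 − 31 = 89 left.
September 1882 has 30 days: 89 − 30 = 59 left.
October 1882 has 31 days: 59 − 31 = 28 left.
28 days into November 1882 → November 28, 1882.
Advancing 11 weeks (= 77 days) from November 28, 1882:
November has 30 days, so 30 − 28 = 2 days remain after November 28, 1882; 77 − 2 = 75 left.
December 1882 has 31 days: 75 − 31 = 44 left.
January 1883 has 31 days: 44 − 31 = 13 left.
13 days into February 1883 → February 13, 1883.
Adding 108 days from February 13, 1883:
February has 28 days, so 28 − 13 = 15 days remain after February 13, 1883; 108 − 15 = 93 left.
March 1883 has 31 days: 93 − 31 = 62 left.
April 1883 has 30 days: 62 − 30 = 32 left.
May 1883 has 31 days: 32 − 31 = 1 left.
1 day into June 1883 → June 1, 1883.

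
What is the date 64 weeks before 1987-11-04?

Subtracting 64 weeks = 448 days from November 4, 1987.
Going back 4 days from November 4, 1987 reaches the end of the previous month; 448 − 4 = 444 left.
October 1987 has 31 days: 444 − 31 = 413 left.
September 1987 has 30 days: 413 − 30 = 383 left.
August 1987 has 31 days: 383 − 31 = 352 left.
July 1987 has 31 days: 352 − 31 = 321 left.
June 1987 has 30 days: 321 − 30 = 291 left.
May 1987 has 31 days: 291 − 31 = 260 left.
April 1987 has 30 days: 260 − 30 = 230 left.
March 1987 has 31 days: 230 − 31 = 199 left.
February 1987 has 28 days (1987 is not a leap year): 199 − 28 = 171 left.
January 1987 has 31 days: 171 − 31 = 140 left.
December 1986 has 31 days: 140 − 31 = 109 left.
November 1986 has 30 days: 109 − 30 = 79 left.
October 1986 has 31 days: 79 − 31 = 48 left.
September 1986 has 30 days: 48 − 30 = 18 left.
August 1986 has 31 days; 31 − 18 = 13 → August 13, 1986.

August 13, 1986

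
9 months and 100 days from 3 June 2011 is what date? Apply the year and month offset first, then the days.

Counting forward 9 months and 100 days from June 3, 2011: first the month/year part, then the days.
month 6 + 9 = 15, which is month 3 of year 2012 → March 2012.
Day 3 is valid in March, giving March 3, 2012.
Now add 100 days from March 3, 2012.
March has 31 days, so 31 − 3 = 28 days remain after March 3, 2012; 100 − 28 = 72 left.
April 2012 has 30 days: 72 − 30 = 42 left.
May 2012 has 31 days: 42 − 31 = 11 left.
11 days into June 2012 → June 11, 2012.

June 11, 2012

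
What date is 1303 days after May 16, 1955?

Adding 1303 days from May 16, 1955.
May has 31 days, so 31 − 16 = 15 days remain after May 16, 1955; 1303 − 15 = 1288 left.
June 1955 has 30 days: 1288 − 30 = 1258 left.
July 1955 has 31 days: 1258 − 31 = 1227 left.
August 1955 has 31 days: 1227 − 31 = 1196 left.
September 1955 has 30 days: 1196 − 30 = 1166 left.
October 1955 has 31 days: 1166 − 31 = 1135 left.
November 1955 has 30 days: 1135 − 30 = 1105 left.
December 1955 has 31 days: 1105 − 31 = 1074 left.
January 1956 has 31 days: 1074 − 31 = 1043 left.
February 1956 has 29 days (1956 is a leap year): 1043 − 29 = 1014 left.
March 1956 has 31 days: 1014 − 31 = 983 left.
April 1956 has 30 days: 983 − 30 = 953 left.
May 1956 has 31 days: 953 − 31 = 922 left.
June 1956 has 30 days: 922 − 30 = 892 left.
July 1956 has 31 days: 892 − 31 = 861 left.
August 1956 has 31 days: 861 − 31 = 830 left.
September 1956 has 30 days: 830 − 30 = 800 left.
October 1956 has 31 days: 800 − 31 = 769 left.
November 1956 has 30 days: 769 − 30 = 739 left.
December 1956 has 31 days: 739 − 31 = 708 left.
January 1957 has 31 days: 708 − 31 = 677 left.
February 1957 has 28 days (1957 is not a leap year): 677 − 28 = 649 left.
March 1957 has 31 days: 649 − 31 = 618 left.
April 1957 has 30 days: 618 − 30 = 588 left.
May 1957 has 31 days: 588 − 31 = 557 left.
June 1957 has 30 days: 557 − 30 = 527 left.
July 1957 has 31 days: 527 − 31 = 496 left.
August 1957 has 31 days: 496 − 31 = 465 left.
September 1957 has 30 days: 465 − 30 = 435 left.
October 1957 has 31 days: 435 − 31 = 404 left.
November 1957 has 30 days: 404 − 30 = 374 left.
December 1957 has 31 days: 374 − 31 = 343 left.
January 1958 has 31 days: 343 − 31 = 312 left.
February 1958 has 28 days (1958 is not a leap year): 312 − 28 = 284 left.
March 1958 has 31 days: 284 − 31 = 253 left.
April 1958 has 30 days: 253 − 30 = 223 left.
May 1958 has 31 days: 223 − 31 = 192 left.
June 1958 has 30 days: 192 − 30 = 162 left.
July 1958 has 31 days: 162 − 31 = 131 left.
August 1958 has 31 days: 131 − 31 = 100 left.
September 1958 has 30 days: 100 − 30 = 70 left.
October 1958 has 31 days: 70 − 31 = 39 left.
November 1958 has 30 days: 39 − 30 = 9 left.
9 days into December 1958 → December 9, 1958.

December 9, 1958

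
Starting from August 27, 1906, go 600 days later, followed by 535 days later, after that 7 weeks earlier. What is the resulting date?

Advancing 600 days from August 27, 1906:
August has 31 days, so 31 − 27 = 4 days remain after August 27, 1906; 600 − 4 = 596 left.
September 1906 has 30 days: 596 − 30 = 566 left.
October 1906 has 31 days: 566 − 31 = 535 left.
November 1906 has 30 days: 535 − 30 = 505 left.
December 1906 has 31 days: 505 − 31 = 474 left.
January 1907 has 31 days: 474 − 31 = 443 left.
February 1907 has 28 days (1907 is not a leap year): 443 − 28 = 415 left.
March 1907 has 31 days: 415 − 31 = 384 left.
April 1907 has 30 days: 384 − 30 = 354 left.
May 1907 has 31 days: 354 − 31 = 323 left.
June 1907 has 30 days: 323 − 30 = 293 left.
July 1907 has 31 days: 293 − 31 = 262 left.
August 1907 has 31 days: 262 − 31 = 231 left.
September 1907 has 30 days: 231 − 30 = 201 left.
October 1907 has 31 days: 201 − 31 = 170 left.
November 1907 has 30 days: 170 − 30 = 140 left.
December 1907 has 31 days: 140 − 31 = 109 left.
January 1908 has 31 days: 109 − 31 = 78 left.
February 1908 has 29 days (1908 is a leap year): 78 − 29 = 49 left.
March 1908 has 31 days: 49 − 31 = 18 left.
18 days into April 1908 → April 18, 1908.
Counting forward 535 days from April 18, 1908:
April has 30 days, so 30 − 18 = 12 days remain after April 18, 1908; 535 − 12 = 523 left.
May 1908 has 31 days: 523 − 31 = 492 left.
June 1908 has 30 days: 492 − 30 = 462 left.
July 1908 has 31 days: 462 − 31 = 431 left.
August 1908 has 31 days: 431 − 31 = 400 left.
September 1908 has 30 days: 400 − 30 = 370 left.
October 1908 has 31 days: 370 − 31 = 339 left.
November 1908 has 30 days: 339 − 30 = 309 left.
December 1908 has 31 days: 309 − 31 = 278 left.
January 1909 has 31 days: 278 − 31 = 247 left.
February 1909 has 28 days (1909 is not a leap year): 247 − 28 = 219 left.
March 1909 has 31 days: 219 − 31 = 188 left.
April 1909 has 30 days: 188 − 30 = 158 left.
May 1909 has 31 days: 158 − 31 = 127 left.
June 1909 has 30 days: 127 − 30 = 97 left.
July 1909 has 31 days: 97 − 31 = 66 left.
August 1909 has 31 days: 66 − 31 = 35 left.
September 1909 has 30 days: 35 − 30 = 5 left.
5 days into October 1909 → October 5, 1909.
Subtracting 7 weeks (= 49 days) from October 5, 1909:
Going back 5 days from October 5, 1909 reaches the end of the previous month; 49 − 5 = 44 left.
September 1909 has 30 days: 44 − 30 = 14 left.
August 1909 has 31 days; 31 − 14 = 17 → August 17, 1909.

August 17, 1909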